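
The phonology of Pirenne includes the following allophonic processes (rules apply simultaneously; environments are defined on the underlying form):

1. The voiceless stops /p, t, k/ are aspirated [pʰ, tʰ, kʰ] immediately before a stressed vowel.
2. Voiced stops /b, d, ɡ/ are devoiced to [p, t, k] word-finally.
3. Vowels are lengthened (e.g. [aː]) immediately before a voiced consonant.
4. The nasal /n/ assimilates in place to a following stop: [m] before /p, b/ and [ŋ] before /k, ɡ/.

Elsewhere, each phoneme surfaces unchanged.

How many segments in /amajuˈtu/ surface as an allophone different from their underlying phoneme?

Segments that undergo a rule: /a/ → [aː] (rule 3); /a/ → [aː] (rule 3); /t/ → [tʰ] (rule 1).
All other segments surface unchanged.

3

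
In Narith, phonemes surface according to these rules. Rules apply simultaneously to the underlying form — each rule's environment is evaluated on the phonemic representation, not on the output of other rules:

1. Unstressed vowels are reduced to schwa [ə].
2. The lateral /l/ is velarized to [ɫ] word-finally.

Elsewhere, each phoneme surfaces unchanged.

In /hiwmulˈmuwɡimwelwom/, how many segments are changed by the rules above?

Segments that undergo a rule: /i/ → [ə] (rule 1); /u/ → [ə] (rule 1); /i/ → [ə] (rule 1); /e/ → [ə] (rule 1); /o/ → [ə] (rule 1).
All other segments surface unchanged.

5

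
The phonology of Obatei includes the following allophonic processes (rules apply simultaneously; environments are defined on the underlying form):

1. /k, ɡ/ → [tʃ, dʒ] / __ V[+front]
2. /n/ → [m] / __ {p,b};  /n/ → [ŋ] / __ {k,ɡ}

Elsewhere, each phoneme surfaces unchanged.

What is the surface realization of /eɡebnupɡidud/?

/e/ (word-initial) is unaffected → [e].
/ɡ/ meets the environment for rule 1 (before a front vowel) → [dʒ].
/e/ stays [e].
/b/ stays [b].
/n/ (between /b/ and /u/) is in the target of rule 2 but the environment (before a labial or velar stop) is not met → [n].
/u/ — not in any rule's target class → [u].
/p/ (between /u/ and /ɡ/): no rule targets it → [p].
/ɡ/ (between /p/ and /i/): before a front vowel, so rule 1 applies → [dʒ].
/i/ — not in any rule's target class → [i].
/d/ stays [d].
/u/ (between /d/ and /d/): no rule targets it → [u].
/d/ stays [d].

[edʒebnupdʒidud]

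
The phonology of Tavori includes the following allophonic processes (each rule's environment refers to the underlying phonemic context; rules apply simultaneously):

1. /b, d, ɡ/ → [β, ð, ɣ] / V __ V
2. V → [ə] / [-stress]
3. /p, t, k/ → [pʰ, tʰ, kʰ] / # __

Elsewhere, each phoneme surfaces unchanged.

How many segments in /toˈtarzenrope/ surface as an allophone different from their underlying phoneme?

5

Segments that undergo a rule: /t/ → [tʰ] (rule 3); /o/ → [ə] (rule 2); /e/ → [ə] (rule 2); /o/ → [ə] (rule 2); /e/ → [ə] (rule 2).
All other segments surface unchanged.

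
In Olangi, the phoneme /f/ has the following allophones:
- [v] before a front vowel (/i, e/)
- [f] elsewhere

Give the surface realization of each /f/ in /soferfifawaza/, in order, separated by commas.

Occurrence 1 (position 3): before a front vowel (/i, e/) → [v].
Occurrence 2 (position 6): before a front vowel (/i, e/) → [v].
Occurrence 3 (position 8): no conditioning environment matches → elsewhere allophone [f].

[v], [v], [f]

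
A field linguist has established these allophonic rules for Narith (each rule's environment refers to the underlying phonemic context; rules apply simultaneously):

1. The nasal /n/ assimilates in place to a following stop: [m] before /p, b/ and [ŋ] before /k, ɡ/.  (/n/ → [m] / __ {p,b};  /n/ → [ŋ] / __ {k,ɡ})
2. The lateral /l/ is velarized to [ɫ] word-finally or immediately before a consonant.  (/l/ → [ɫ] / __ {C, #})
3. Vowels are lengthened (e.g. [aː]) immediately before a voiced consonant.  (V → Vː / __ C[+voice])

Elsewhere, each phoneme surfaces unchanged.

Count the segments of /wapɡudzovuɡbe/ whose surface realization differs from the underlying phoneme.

Segments that undergo a rule: /u/ → [uː] (rule 3); /o/ → [oː] (rule 3); /u/ → [uː] (rule 3).
All other segments surface unchanged.

3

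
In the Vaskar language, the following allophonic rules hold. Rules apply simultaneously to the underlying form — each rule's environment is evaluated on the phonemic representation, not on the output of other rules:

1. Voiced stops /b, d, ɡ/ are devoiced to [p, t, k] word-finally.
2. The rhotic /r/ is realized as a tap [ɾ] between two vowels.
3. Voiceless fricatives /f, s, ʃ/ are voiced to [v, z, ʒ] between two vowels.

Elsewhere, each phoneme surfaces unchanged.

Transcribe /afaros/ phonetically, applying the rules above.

[avaɾos]

/f/ (between /a/ and /a/): between two vowels, so rule 3 applies → [v].
/r/ (between /a/ and /o/) occurs between two vowels → [ɾ] by rule 2.
/s/ (word-final): rule 3 targets it, but not between two vowels → unchanged [s].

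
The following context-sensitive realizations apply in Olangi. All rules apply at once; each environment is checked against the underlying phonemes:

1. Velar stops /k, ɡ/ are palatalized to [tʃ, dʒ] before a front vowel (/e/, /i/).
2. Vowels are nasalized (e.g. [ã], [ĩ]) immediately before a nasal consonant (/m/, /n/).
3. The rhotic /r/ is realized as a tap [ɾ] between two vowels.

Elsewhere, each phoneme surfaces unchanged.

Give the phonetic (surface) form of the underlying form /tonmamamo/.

/t/ stays [t].
/o/ (between /t/ and /n/): before a nasal consonant, so rule 2 applies → [õ].
/n/ — not in any rule's target class → [n].
/m/ stays [m].
/a/ (between /m/ and /m/): before a nasal consonant, so rule 2 applies → [ã].
/m/ (between /a/ and /a/): no rule targets it → [m].
/a/ (between /m/ and /m/) occurs before a nasal consonant → [ã] by rule 2.
/m/ (between /a/ and /o/): no rule targets it → [m].
/o/ (word-final) is in the target of rule 2 but the environment (before a nasal consonant) is not met → [o].

[tõnmãmãmo]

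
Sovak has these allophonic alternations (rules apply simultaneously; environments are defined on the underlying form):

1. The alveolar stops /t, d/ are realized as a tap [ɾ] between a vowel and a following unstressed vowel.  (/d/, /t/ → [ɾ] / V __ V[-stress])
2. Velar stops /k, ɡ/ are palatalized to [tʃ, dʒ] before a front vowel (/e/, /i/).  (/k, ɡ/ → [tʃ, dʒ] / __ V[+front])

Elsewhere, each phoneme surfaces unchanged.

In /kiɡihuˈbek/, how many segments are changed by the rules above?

Segments that undergo a rule: /k/ → [tʃ] (rule 2); /ɡ/ → [dʒ] (rule 2).
All other segments surface unchanged.

2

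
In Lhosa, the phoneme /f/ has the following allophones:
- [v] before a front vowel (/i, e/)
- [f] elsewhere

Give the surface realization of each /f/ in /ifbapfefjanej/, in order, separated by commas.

Occurrence 1 (position 2): no conditioning environment matches → elsewhere allophone [f].
Occurrence 2 (position 6): before a front vowel (/i, e/) → [v].
Occurrence 3 (position 8): no conditioning environment matches → elsewhere allophone [f].

[f], [v], [f]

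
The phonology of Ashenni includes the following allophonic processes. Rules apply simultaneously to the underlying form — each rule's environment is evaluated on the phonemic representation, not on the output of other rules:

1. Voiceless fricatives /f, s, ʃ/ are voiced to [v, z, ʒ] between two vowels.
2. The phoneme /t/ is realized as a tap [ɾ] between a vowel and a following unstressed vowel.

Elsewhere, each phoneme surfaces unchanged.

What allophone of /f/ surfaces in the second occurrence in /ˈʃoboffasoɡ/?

[f]

/f/ (between /f/ and /a/): rule 1 targets it, but not between two vowels → unchanged [f].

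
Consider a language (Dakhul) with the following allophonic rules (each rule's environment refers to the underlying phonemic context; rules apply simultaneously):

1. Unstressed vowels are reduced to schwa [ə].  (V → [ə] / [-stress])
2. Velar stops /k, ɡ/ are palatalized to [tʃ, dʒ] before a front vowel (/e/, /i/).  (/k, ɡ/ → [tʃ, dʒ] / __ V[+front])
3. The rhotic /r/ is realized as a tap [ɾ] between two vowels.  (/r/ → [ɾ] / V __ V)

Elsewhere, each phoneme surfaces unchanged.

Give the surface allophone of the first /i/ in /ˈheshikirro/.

[ə]

/i/ — between /h/ and /k/, in an unstressed syllable — surfaces as [ə] (rule 1).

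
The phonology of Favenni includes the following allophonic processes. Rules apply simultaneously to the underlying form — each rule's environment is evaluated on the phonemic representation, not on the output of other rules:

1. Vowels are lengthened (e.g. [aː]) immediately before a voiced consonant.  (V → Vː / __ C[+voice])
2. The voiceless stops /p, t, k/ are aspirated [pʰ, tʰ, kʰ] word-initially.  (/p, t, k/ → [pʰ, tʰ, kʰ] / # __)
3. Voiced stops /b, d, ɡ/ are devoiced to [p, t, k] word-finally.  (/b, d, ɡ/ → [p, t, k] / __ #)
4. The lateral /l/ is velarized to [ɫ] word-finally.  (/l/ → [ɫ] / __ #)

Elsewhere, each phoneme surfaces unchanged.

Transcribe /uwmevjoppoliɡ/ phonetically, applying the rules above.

/u/ (word-initial): before a voiced consonant, so rule 1 applies → [uː].
/e/ (between /m/ and /v/): before a voiced consonant, so rule 1 applies → [eː].
/o/ (between /j/ and /p/) is in the target of rule 1 but the environment (before a voiced consonant) is not met → [o].
/p/ — between /o/ and /p/; rule 2 does not apply here → [p].
/p/ (between /p/ and /o/) is in the target of rule 2 but the environment (word-initially) is not met → [p].
/o/ (between /p/ and /l/): before a voiced consonant, so rule 1 applies → [oː].
/l/ (between /o/ and /i/): rule 4 targets it, but not word-finally → unchanged [l].
/i/ — between /l/ and /ɡ/, before a voiced consonant — surfaces as [iː] (rule 1).
/ɡ/ (word-final) occurs word-finally → [k] by rule 3.

[uːwmeːvjoppoːliːk]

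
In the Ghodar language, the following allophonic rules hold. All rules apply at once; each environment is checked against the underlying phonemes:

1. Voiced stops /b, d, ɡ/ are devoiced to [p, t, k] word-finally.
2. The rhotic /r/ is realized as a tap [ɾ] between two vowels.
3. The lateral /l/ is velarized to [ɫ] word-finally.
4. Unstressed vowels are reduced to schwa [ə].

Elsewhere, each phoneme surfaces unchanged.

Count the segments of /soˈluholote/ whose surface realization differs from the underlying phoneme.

4

Segments that undergo a rule: /o/ → [ə] (rule 4); /o/ → [ə] (rule 4); /o/ → [ə] (rule 4); /e/ → [ə] (rule 4).
All other segments surface unchanged.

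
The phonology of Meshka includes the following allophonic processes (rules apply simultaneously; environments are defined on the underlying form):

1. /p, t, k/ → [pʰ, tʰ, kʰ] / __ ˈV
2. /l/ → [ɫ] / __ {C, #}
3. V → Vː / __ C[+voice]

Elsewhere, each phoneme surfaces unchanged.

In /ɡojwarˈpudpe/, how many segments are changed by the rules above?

Segments that undergo a rule: /o/ → [oː] (rule 3); /a/ → [aː] (rule 3); /p/ → [pʰ] (rule 1); /u/ → [uː] (rule 3).
All other segments surface unchanged.

4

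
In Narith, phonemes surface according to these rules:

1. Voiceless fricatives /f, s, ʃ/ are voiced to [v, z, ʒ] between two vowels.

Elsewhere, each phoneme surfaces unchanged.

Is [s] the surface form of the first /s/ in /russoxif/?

Yes

/s/ — between /u/ and /s/; rule 1 does not apply here → [s].
The actual realization is [s], which matches [s].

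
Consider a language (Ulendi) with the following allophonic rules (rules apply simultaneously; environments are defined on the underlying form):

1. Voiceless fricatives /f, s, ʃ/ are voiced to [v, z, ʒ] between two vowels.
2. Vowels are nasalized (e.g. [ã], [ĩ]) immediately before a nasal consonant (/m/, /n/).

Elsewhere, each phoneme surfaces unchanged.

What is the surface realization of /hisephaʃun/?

/h/ (word-initial): no rule targets it → [h].
/i/ (between /h/ and /s/) fails the environment for rule 2, so it stays [i].
/s/ (between /i/ and /e/) occurs between two vowels → [z] by rule 1.
/e/ (between /s/ and /p/) is in the target of rule 2 but the environment (before a nasal consonant) is not met → [e].
/p/ (between /e/ and /h/): no rule targets it → [p].
/h/ — not in any rule's target class → [h].
/a/ — between /h/ and /ʃ/; rule 2 does not apply here → [a].
/ʃ/ meets the environment for rule 1 (between two vowels) → [ʒ].
/u/ — between /ʃ/ and /n/, before a nasal consonant — surfaces as [ũ] (rule 2).
/n/ (word-final): no rule targets it → [n].

[hizephaʒũn]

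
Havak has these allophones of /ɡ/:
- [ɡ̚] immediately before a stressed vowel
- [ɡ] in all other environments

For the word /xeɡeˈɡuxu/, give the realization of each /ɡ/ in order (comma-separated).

[ɡ], [ɡ̚]

Occurrence 1 (position 3): no conditioning environment matches → elsewhere allophone [ɡ].
Occurrence 2 (position 5): immediately before a stressed vowel → [ɡ̚].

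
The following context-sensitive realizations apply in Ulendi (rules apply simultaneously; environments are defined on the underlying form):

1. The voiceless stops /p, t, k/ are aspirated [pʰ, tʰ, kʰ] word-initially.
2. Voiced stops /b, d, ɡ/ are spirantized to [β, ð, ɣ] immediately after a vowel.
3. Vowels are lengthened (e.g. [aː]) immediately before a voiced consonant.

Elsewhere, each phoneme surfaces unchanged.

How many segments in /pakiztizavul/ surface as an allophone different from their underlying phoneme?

Segments that undergo a rule: /p/ → [pʰ] (rule 1); /i/ → [iː] (rule 3); /i/ → [iː] (rule 3); /a/ → [aː] (rule 3); /u/ → [uː] (rule 3).
All other segments surface unchanged.

5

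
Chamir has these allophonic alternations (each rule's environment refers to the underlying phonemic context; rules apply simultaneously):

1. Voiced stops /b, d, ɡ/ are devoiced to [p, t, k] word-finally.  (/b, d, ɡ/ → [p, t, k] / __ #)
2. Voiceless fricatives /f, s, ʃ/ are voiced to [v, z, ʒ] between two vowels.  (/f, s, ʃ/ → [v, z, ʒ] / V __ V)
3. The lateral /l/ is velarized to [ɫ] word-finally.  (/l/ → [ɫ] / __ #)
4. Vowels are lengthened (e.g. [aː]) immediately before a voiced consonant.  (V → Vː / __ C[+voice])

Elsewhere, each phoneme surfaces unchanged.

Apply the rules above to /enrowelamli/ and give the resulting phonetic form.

Rule 4 applies to /e/ (word-initial: before a voiced consonant) → [eː].
/n/ (between /e/ and /r/) is unaffected → [n].
/r/ — not in any rule's target class → [r].
/o/ — between /r/ and /w/, before a voiced consonant — surfaces as [oː] (rule 4).
/w/ — not in any rule's target class → [w].
/e/ — between /w/ and /l/, before a voiced consonant — surfaces as [eː] (rule 4).
/l/ (between /e/ and /a/): rule 3 targets it, but not word-finally → unchanged [l].
/a/ (between /l/ and /m/) occurs before a voiced consonant → [aː] by rule 4.
/m/ — not in any rule's target class → [m].
/l/ (between /m/ and /i/) is in the target of rule 3 but the environment (word-finally) is not met → [l].
/i/ (word-final) fails the environment for rule 4, so it stays [i].

[eːnroːweːlaːmli]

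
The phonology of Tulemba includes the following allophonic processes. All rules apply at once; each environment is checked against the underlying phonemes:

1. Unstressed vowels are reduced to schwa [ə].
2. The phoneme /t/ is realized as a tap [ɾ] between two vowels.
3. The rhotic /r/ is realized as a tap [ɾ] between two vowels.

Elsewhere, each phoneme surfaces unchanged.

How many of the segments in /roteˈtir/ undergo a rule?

Segments that undergo a rule: /o/ → [ə] (rule 1); /t/ → [ɾ] (rule 2); /e/ → [ə] (rule 1); /t/ → [ɾ] (rule 2).
All other segments surface unchanged.

4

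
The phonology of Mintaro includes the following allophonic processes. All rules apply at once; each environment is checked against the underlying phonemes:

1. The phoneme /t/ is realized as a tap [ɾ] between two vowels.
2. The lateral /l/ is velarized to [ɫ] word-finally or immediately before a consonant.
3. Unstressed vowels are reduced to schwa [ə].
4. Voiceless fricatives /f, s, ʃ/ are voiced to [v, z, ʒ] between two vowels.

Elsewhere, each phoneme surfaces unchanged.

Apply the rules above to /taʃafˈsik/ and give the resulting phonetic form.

[təʒəfˈsik]

/t/ — word-initial; rule 1 does not apply here → [t].
/a/ — between /t/ and /ʃ/, in an unstressed syllable — surfaces as [ə] (rule 3).
Rule 4 applies to /ʃ/ (between /a/ and /a/: between two vowels) → [ʒ].
/a/ (between /ʃ/ and /f/) occurs in an unstressed syllable → [ə] by rule 3.
/f/ (between /a/ and /s/) is in the target of rule 4 but the environment (between two vowels) is not met → [f].
/s/ (between /f/ and /i/) is in the target of rule 4 but the environment (between two vowels) is not met → [s].
/i/ — between /s/ and /k/; rule 3 does not apply here → [i].
/k/ (word-final): no rule targets it → [k].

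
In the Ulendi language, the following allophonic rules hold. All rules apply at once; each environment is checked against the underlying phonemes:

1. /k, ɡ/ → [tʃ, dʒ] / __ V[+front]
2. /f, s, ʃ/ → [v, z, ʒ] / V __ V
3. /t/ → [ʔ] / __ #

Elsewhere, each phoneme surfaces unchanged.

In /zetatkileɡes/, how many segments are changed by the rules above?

Segments that undergo a rule: /k/ → [tʃ] (rule 1); /ɡ/ → [dʒ] (rule 1).
All other segments surface unchanged.

2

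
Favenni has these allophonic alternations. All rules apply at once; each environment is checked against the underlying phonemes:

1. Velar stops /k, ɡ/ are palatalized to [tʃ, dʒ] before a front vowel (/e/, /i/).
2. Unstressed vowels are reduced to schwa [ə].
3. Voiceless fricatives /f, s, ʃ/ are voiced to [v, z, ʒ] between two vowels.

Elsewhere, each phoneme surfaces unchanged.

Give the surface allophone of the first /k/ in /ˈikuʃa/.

[k]

/k/ — between /i/ and /u/; rule 1 does not apply here → [k].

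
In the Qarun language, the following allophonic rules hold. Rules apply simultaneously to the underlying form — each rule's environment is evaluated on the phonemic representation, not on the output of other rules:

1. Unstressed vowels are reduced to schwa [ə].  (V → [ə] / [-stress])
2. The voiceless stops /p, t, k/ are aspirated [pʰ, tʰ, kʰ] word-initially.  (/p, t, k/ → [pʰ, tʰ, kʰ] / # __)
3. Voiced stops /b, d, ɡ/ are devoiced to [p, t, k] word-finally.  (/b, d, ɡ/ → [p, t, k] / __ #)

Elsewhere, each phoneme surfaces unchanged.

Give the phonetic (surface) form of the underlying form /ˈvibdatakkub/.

/v/ (word-initial) is unaffected → [v].
/i/ — between /v/ and /b/; rule 1 does not apply here → [i].
/b/ (between /i/ and /d/): rule 3 targets it, but not word-finally → unchanged [b].
/d/ — between /b/ and /a/; rule 3 does not apply here → [d].
/a/ meets the environment for rule 1 (in an unstressed syllable) → [ə].
/t/ (between /a/ and /a/) is in the target of rule 2 but the environment (word-initially) is not met → [t].
/a/ meets the environment for rule 1 (in an unstressed syllable) → [ə].
/k/ (between /a/ and /k/) is in the target of rule 2 but the environment (word-initially) is not met → [k].
/k/ (between /k/ and /u/) fails the environment for rule 2, so it stays [k].
/u/ (between /k/ and /b/) occurs in an unstressed syllable → [ə] by rule 1.
/b/ (word-final) occurs word-finally → [p] by rule 3.

[ˈvibdətəkkəp]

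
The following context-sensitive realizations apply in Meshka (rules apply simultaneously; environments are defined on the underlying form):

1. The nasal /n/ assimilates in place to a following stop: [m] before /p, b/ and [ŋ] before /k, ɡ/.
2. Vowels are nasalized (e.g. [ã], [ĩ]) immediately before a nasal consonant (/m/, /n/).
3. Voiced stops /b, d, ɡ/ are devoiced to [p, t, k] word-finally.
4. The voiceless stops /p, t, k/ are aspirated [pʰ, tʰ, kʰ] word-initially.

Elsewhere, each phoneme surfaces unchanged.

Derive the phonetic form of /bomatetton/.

[bõmatettõn]

/b/ (word-initial): rule 3 targets it, but not word-finally → unchanged [b].
Rule 2 applies to /o/ (between /b/ and /m/: before a nasal consonant) → [õ].
/m/ — not in any rule's target class → [m].
/a/ (between /m/ and /t/) is in the target of rule 2 but the environment (before a nasal consonant) is not met → [a].
/t/ (between /a/ and /e/) fails the environment for rule 4, so it stays [t].
/e/ (between /t/ and /t/) is in the target of rule 2 but the environment (before a nasal consonant) is not met → [e].
/t/ — between /e/ and /t/; rule 4 does not apply here → [t].
/t/ (between /t/ and /o/) fails the environment for rule 4, so it stays [t].
/o/ (between /t/ and /n/): before a nasal consonant, so rule 2 applies → [õ].
/n/ — word-final; rule 1 does not apply here → [n].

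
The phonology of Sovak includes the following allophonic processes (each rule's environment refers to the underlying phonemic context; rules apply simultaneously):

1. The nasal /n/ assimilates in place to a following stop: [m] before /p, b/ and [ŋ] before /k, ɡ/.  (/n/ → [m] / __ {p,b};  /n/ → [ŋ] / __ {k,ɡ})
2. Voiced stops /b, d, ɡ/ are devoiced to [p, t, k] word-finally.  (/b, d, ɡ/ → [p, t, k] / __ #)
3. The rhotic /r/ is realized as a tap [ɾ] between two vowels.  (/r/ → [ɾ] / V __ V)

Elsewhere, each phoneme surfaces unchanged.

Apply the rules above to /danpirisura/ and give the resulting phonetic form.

[dampiɾisuɾa]

/d/ (word-initial): rule 2 targets it, but not word-finally → unchanged [d].
/n/ meets the environment for rule 1 (before a labial or velar stop) → [m].
Rule 3 applies to /r/ (between /i/ and /i/: between two vowels) → [ɾ].
/r/ — between /u/ and /a/, between two vowels — surfaces as [ɾ] (rule 3).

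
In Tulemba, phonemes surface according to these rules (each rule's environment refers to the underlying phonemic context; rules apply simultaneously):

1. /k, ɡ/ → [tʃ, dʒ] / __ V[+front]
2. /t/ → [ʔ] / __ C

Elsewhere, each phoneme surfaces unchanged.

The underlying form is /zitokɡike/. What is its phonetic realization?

/z/ stays [z].
/i/ — not in any rule's target class → [i].
/t/ — between /i/ and /o/; rule 2 does not apply here → [t].
/o/ (between /t/ and /k/) is unaffected → [o].
/k/ — between /o/ and /ɡ/; rule 1 does not apply here → [k].
Rule 1 applies to /ɡ/ (between /k/ and /i/: before a front vowel) → [dʒ].
/i/ (between /ɡ/ and /k/) is unaffected → [i].
Rule 1 applies to /k/ (between /i/ and /e/: before a front vowel) → [tʃ].
/e/ (word-final) is unaffected → [e].

[zitokdʒitʃe]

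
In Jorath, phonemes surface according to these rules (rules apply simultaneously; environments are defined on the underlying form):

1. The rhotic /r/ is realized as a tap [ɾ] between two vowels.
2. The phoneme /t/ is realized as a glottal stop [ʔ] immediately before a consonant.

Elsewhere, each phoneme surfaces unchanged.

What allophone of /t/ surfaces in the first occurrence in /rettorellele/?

/t/ — between /e/ and /t/, immediately before a consonant — surfaces as [ʔ] (rule 2).

[ʔ]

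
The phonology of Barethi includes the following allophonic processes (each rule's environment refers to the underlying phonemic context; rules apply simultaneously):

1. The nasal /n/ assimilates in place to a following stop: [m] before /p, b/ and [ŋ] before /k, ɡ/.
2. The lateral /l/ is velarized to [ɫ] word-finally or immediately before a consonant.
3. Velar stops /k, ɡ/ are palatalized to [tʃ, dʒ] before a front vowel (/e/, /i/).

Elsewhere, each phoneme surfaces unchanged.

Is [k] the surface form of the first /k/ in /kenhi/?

No

/k/ (word-initial) occurs before a front vowel → [tʃ] by rule 3.
The actual realization is [tʃ], not [k].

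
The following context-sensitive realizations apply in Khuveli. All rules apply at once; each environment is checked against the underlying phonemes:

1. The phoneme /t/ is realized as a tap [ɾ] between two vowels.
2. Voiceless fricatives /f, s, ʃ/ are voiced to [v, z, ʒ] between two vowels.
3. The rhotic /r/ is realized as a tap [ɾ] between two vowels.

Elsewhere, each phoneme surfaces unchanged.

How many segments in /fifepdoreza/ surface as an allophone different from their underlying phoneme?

Segments that undergo a rule: /f/ → [v] (rule 2); /r/ → [ɾ] (rule 3).
All other segments surface unchanged.

2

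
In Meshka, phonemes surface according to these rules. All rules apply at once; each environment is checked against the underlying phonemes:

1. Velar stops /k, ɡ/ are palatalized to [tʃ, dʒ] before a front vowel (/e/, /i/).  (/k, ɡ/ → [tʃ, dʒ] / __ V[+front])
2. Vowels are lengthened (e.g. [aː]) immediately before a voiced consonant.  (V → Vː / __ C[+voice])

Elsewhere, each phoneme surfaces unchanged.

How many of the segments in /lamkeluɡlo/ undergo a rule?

Segments that undergo a rule: /a/ → [aː] (rule 2); /k/ → [tʃ] (rule 1); /e/ → [eː] (rule 2); /u/ → [uː] (rule 2).
All other segments surface unchanged.

4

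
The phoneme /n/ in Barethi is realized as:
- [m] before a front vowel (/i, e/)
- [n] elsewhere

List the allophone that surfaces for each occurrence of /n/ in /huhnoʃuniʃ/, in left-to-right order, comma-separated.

Occurrence 1 (position 4): no conditioning environment matches → elsewhere allophone [n].
Occurrence 2 (position 8): before a front vowel (/i, e/) → [m].

[n], [m]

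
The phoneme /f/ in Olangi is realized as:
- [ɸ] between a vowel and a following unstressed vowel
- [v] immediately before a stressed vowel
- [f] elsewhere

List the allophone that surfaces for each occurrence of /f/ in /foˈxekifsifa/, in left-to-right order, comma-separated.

Occurrence 1 (position 1): no conditioning environment matches → elsewhere allophone [f].
Occurrence 2 (position 7): no conditioning environment matches → elsewhere allophone [f].
Occurrence 3 (position 10): between a vowel and a following unstressed vowel → [ɸ].

[f], [f], [ɸ]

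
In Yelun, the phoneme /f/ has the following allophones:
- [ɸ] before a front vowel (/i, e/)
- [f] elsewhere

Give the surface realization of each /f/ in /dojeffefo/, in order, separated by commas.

Occurrence 1 (position 5): no conditioning environment matches → elsewhere allophone [f].
Occurrence 2 (position 6): before a front vowel (/i, e/) → [ɸ].
Occurrence 3 (position 8): no conditioning environment matches → elsewhere allophone [f].

[f], [ɸ], [f]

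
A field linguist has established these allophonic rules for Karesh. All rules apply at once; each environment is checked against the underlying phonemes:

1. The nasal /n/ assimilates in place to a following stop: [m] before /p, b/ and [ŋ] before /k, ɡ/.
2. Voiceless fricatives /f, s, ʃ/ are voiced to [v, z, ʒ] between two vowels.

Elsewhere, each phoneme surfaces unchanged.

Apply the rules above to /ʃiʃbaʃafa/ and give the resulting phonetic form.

[ʃiʃbaʒava]

/ʃ/ (word-initial) is in the target of rule 2 but the environment (between two vowels) is not met → [ʃ].
/ʃ/ (between /i/ and /b/) fails the environment for rule 2, so it stays [ʃ].
/ʃ/ (between /a/ and /a/) occurs between two vowels → [ʒ] by rule 2.
/f/ meets the environment for rule 2 (between two vowels) → [v].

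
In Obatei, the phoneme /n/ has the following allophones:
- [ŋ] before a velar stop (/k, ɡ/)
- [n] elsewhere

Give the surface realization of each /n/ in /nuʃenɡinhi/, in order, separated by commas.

[n], [ŋ], [n]

Occurrence 1 (position 1): no conditioning environment matches → elsewhere allophone [n].
Occurrence 2 (position 5): before a velar stop → [ŋ].
Occurrence 3 (position 8): no conditioning environment matches → elsewhere allophone [n].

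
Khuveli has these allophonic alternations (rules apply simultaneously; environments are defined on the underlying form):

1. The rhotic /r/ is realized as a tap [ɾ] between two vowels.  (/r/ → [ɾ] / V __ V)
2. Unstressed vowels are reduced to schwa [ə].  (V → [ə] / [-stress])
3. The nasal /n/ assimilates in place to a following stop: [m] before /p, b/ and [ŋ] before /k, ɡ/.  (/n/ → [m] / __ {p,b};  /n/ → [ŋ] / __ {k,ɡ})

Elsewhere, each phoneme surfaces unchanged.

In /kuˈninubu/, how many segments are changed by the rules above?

3

Segments that undergo a rule: /u/ → [ə] (rule 2); /u/ → [ə] (rule 2); /u/ → [ə] (rule 2).
All other segments surface unchanged.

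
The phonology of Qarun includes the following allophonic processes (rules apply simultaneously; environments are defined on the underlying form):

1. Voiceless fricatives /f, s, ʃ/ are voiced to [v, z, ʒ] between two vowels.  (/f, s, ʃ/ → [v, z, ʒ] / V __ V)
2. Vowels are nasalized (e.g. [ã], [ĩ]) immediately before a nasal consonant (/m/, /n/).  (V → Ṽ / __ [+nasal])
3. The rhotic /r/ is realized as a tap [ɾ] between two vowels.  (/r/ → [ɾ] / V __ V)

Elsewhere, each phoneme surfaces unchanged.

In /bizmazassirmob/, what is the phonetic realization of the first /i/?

[i]

/i/ (between /b/ and /z/) is in the target of rule 2 but the environment (before a nasal consonant) is not met → [i].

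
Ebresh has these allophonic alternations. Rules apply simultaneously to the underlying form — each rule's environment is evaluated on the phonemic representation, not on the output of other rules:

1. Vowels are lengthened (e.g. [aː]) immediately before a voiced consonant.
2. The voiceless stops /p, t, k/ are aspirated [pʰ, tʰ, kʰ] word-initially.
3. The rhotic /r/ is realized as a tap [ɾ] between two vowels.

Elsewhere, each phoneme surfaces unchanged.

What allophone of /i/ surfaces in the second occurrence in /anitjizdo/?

/i/ (between /j/ and /z/) occurs before a voiced consonant → [iː] by rule 1.

[iː]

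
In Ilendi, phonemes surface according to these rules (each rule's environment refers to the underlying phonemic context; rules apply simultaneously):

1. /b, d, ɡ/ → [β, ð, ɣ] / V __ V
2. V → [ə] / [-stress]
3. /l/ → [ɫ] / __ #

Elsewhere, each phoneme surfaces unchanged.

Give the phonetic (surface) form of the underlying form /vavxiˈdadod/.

[vəvxəˈðaðəd]

/v/ (word-initial): no rule targets it → [v].
/a/ — between /v/ and /v/, in an unstressed syllable — surfaces as [ə] (rule 2).
/v/ (between /a/ and /x/): no rule targets it → [v].
/x/ stays [x].
/i/ (between /x/ and /d/) occurs in an unstressed syllable → [ə] by rule 2.
/d/ meets the environment for rule 1 (between two vowels) → [ð].
/a/ (between /d/ and /d/) fails the environment for rule 2, so it stays [a].
Rule 1 applies to /d/ (between /a/ and /o/: between two vowels) → [ð].
/o/ — between /d/ and /d/, in an unstressed syllable — surfaces as [ə] (rule 2).
/d/ (word-final) is in the target of rule 1 but the environment (between two vowels) is not met → [d].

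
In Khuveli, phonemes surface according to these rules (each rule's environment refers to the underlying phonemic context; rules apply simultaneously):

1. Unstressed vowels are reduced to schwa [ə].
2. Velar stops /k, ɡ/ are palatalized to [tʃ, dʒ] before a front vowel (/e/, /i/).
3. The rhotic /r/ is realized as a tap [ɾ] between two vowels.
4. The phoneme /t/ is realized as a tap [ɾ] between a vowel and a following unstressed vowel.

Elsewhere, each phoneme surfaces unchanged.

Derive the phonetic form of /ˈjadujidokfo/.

[ˈjadəjədəkfə]

/j/ (word-initial) is unaffected → [j].
/a/ (between /j/ and /d/) is in the target of rule 1 but the environment (in an unstressed syllable) is not met → [a].
/d/ (between /a/ and /u/): no rule targets it → [d].
/u/ (between /d/ and /j/) occurs in an unstressed syllable → [ə] by rule 1.
/j/ (between /u/ and /i/): no rule targets it → [j].
/i/ meets the environment for rule 1 (in an unstressed syllable) → [ə].
/d/ — not in any rule's target class → [d].
/o/ meets the environment for rule 1 (in an unstressed syllable) → [ə].
/k/ (between /o/ and /f/) is in the target of rule 2 but the environment (before a front vowel) is not met → [k].
/f/ stays [f].
Rule 1 applies to /o/ (word-final: in an unstressed syllable) → [ə].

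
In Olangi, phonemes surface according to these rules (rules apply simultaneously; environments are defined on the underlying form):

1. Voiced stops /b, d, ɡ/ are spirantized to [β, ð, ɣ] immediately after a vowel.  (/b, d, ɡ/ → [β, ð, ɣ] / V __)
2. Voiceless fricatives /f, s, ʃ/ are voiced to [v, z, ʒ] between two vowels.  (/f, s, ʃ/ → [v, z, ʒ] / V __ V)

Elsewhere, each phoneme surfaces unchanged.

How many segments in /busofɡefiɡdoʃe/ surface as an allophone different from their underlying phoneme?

Segments that undergo a rule: /s/ → [z] (rule 2); /f/ → [v] (rule 2); /ɡ/ → [ɣ] (rule 1); /ʃ/ → [ʒ] (rule 2).
All other segments surface unchanged.

4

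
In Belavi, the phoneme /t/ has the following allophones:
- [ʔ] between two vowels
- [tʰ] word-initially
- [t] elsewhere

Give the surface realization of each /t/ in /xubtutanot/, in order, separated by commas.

[t], [ʔ], [t]

Occurrence 1 (position 4): no conditioning environment matches → elsewhere allophone [t].
Occurrence 2 (position 6): between two vowels → [ʔ].
Occurrence 3 (position 10): no conditioning environment matches → elsewhere allophone [t].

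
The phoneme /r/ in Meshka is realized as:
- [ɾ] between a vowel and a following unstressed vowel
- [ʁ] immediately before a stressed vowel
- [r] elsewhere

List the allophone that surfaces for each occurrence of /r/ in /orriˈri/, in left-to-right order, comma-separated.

[r], [r], [ʁ]

Occurrence 1 (position 2): no conditioning environment matches → elsewhere allophone [r].
Occurrence 2 (position 3): no conditioning environment matches → elsewhere allophone [r].
Occurrence 3 (position 5): immediately before a stressed vowel → [ʁ].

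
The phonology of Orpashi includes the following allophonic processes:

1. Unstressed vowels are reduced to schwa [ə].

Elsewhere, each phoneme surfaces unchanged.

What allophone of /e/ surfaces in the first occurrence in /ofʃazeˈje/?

[ə]

/e/ (between /z/ and /j/) occurs in an unstressed syllable → [ə] by rule 1.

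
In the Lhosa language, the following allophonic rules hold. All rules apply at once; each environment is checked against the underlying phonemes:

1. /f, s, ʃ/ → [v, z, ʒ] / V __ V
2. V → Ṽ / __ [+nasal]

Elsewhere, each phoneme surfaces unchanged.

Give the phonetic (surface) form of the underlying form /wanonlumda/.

[wãnõnlũmda]

/w/ — not in any rule's target class → [w].
/a/ (between /w/ and /n/): before a nasal consonant, so rule 2 applies → [ã].
/n/ (between /a/ and /o/) is unaffected → [n].
/o/ (between /n/ and /n/): before a nasal consonant, so rule 2 applies → [õ].
/n/ stays [n].
/l/ (between /n/ and /u/) is unaffected → [l].
Rule 2 applies to /u/ (between /l/ and /m/: before a nasal consonant) → [ũ].
/m/ — not in any rule's target class → [m].
/d/ (between /m/ and /a/) is unaffected → [d].
/a/ — word-final; rule 2 does not apply here → [a].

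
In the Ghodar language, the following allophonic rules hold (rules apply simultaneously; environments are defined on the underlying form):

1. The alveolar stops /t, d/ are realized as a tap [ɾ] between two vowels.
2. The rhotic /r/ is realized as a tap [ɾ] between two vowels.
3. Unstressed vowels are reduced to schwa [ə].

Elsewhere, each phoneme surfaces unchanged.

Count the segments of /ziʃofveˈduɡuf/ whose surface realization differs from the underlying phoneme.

5

Segments that undergo a rule: /i/ → [ə] (rule 3); /o/ → [ə] (rule 3); /e/ → [ə] (rule 3); /d/ → [ɾ] (rule 1); /u/ → [ə] (rule 3).
All other segments surface unchanged.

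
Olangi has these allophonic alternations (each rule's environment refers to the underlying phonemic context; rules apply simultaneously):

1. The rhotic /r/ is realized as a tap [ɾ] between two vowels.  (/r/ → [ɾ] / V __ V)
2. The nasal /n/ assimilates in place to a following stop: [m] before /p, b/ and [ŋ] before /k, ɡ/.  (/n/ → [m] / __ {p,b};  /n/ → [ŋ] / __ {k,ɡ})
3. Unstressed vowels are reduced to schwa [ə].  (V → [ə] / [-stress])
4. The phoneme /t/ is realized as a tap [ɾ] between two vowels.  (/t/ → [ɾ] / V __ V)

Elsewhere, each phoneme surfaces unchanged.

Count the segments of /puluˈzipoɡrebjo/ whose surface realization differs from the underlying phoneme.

5

Segments that undergo a rule: /u/ → [ə] (rule 3); /u/ → [ə] (rule 3); /o/ → [ə] (rule 3); /e/ → [ə] (rule 3); /o/ → [ə] (rule 3).
All other segments surface unchanged.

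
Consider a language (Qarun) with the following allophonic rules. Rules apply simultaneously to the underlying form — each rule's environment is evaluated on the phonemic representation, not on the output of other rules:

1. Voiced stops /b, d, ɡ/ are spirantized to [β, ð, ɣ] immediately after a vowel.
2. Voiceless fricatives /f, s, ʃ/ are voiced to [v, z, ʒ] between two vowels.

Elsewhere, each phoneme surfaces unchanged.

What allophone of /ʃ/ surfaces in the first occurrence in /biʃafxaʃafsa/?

Rule 2 applies to /ʃ/ (between /i/ and /a/: between two vowels) → [ʒ].

[ʒ]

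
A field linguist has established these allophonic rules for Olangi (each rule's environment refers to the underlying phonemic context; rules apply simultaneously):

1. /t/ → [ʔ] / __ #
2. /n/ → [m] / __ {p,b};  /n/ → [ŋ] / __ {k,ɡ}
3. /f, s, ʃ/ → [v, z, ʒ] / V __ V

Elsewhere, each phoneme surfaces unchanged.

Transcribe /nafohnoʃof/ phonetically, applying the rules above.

/n/ (word-initial): rule 2 targets it, but not before a labial or velar stop → unchanged [n].
/a/ — not in any rule's target class → [a].
/f/ (between /a/ and /o/) occurs between two vowels → [v] by rule 3.
/o/ stays [o].
/h/ (between /o/ and /n/) is unaffected → [h].
/n/ (between /h/ and /o/): rule 2 targets it, but not before a labial or velar stop → unchanged [n].
/o/ — not in any rule's target class → [o].
/ʃ/ meets the environment for rule 3 (between two vowels) → [ʒ].
/o/ (between /ʃ/ and /f/) is unaffected → [o].
/f/ (word-final) is in the target of rule 3 but the environment (between two vowels) is not met → [f].

[navohnoʒof]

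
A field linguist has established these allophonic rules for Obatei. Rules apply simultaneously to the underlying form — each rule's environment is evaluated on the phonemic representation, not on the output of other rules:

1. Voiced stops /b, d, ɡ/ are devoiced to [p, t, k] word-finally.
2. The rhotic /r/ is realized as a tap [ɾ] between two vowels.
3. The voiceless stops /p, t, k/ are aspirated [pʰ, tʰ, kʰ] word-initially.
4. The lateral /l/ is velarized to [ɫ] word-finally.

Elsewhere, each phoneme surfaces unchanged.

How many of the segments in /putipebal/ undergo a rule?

Segments that undergo a rule: /p/ → [pʰ] (rule 3); /l/ → [ɫ] (rule 4).
All other segments surface unchanged.

2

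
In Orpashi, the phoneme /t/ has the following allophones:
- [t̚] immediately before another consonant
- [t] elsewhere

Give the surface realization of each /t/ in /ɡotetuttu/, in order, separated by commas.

[t], [t], [t̚], [t]

Occurrence 1 (position 3): no conditioning environment matches → elsewhere allophone [t].
Occurrence 2 (position 5): no conditioning environment matches → elsewhere allophone [t].
Occurrence 3 (position 7): immediately before another consonant → [t̚].
Occurrence 4 (position 8): no conditioning environment matches → elsewhere allophone [t].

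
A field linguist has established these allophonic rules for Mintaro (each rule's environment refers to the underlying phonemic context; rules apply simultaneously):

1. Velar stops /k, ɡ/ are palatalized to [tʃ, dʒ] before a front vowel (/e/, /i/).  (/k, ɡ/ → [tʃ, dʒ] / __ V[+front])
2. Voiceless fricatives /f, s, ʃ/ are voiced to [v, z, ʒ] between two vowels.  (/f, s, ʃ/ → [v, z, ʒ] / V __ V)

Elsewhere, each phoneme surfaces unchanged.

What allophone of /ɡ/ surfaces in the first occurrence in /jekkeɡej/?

/ɡ/ (between /e/ and /e/): before a front vowel, so rule 1 applies → [dʒ].

[dʒ]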